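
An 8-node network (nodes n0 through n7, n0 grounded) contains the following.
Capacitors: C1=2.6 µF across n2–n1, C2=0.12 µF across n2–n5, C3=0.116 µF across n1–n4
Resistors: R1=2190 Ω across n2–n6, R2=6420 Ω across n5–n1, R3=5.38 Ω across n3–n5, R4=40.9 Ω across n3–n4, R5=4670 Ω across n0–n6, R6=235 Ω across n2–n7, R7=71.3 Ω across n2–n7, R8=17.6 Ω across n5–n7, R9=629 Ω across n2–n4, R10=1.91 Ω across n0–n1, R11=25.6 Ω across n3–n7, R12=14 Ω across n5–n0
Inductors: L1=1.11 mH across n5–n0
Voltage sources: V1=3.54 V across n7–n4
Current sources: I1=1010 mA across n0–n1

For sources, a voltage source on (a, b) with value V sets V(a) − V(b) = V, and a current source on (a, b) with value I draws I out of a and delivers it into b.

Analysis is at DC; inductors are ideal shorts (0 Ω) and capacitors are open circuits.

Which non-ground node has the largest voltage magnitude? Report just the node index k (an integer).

4

Apply KCL at each of the 7 non-ground nodes and solve the resulting linear system.
Node n1: branches {C1, R2, C3, R10, I1} → V_1 = 1.929
Node n2: branches {C1, R1, C2, R6, R7, R9} → V_2 = 0.3332
Node n3: branches {R3, R4, R11} → V_3 = -0.1894
Node n4: branches {R4, C3, R9, V1} → V_4 = -2.921
Node n5: branches {R2, C2, R3, L1, R8, R12} → V_5 = 0.000
Node n6: branches {R1, R5} → V_6 = 0.2268
Node n7: branches {R6, R7, R8, R11, V1} → V_7 = 0.6189
Source currents: i(L1)=0.0002518, i(V1)=-0.07196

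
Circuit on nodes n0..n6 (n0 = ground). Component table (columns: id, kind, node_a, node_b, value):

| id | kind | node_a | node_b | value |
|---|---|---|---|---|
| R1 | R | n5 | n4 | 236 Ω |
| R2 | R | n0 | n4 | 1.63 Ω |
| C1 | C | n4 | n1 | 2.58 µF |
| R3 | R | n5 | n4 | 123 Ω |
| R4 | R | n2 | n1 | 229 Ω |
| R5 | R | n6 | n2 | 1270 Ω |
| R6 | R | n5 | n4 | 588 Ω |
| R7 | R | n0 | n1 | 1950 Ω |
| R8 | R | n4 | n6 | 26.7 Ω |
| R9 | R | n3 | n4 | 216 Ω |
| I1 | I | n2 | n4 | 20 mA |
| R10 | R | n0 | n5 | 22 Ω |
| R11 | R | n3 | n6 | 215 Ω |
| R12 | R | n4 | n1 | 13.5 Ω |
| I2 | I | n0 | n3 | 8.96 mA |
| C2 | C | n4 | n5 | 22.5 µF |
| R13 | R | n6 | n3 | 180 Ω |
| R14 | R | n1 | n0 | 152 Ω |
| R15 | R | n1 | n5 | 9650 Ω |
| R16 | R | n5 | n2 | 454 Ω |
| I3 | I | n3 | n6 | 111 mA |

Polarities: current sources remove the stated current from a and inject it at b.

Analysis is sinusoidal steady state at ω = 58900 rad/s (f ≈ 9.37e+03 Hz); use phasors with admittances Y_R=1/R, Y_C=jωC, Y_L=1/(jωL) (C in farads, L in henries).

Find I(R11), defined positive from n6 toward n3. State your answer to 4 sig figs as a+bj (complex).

0.03335+9.997e-07j A

Element admittances at ω=58900 rad/s:
  Y(R1) = 0.004237+0.000j S between n5,n4
  Y(R2) = 0.6135+0.000j S between n0,n4
  Y(C1) = 0.000+0.1520j S between n4,n1
  Y(R3) = 0.008130+0.000j S between n5,n4
  Y(R4) = 0.004367+0.000j S between n2,n1
  Y(R5) = 0.0007874+0.000j S between n6,n2
  Y(R6) = 0.001701+0.000j S between n5,n4
  Y(R7) = 0.0005128+0.000j S between n0,n1
  Y(R8) = 0.03745+0.000j S between n4,n6
  Y(R9) = 0.004630+0.000j S between n3,n4
  I1: injects 0.02 A into n4 (from n2)
  Y(R10) = 0.04545+0.000j S between n0,n5
  Y(R11) = 0.004651+0.000j S between n3,n6
  Y(R12) = 0.07407+0.000j S between n4,n1
  I2: injects 0.00896 A into n3 (from n0)
  Y(C2) = 0.000+1.325j S between n4,n5
  Y(R13) = 0.005556+0.000j S between n6,n3
  Y(R14) = 0.006579+0.000j S between n1,n0
  Y(R15) = 0.0001036+0.000j S between n1,n5
  Y(R16) = 0.002203+0.000j S between n5,n2
  I3: injects 0.111 A into n6 (from n3)
Assemble and solve the 6×6 MNA system:
  V(n1)=-0.01806+0.05752j  V(n2)=-2.624+0.03528j  V(n3)=-6.221-0.0004800j  V(n4)=0.01380-0.0009539j  V(n5)=0.01367+0.003900j  V(n6)=0.9486-0.0002651j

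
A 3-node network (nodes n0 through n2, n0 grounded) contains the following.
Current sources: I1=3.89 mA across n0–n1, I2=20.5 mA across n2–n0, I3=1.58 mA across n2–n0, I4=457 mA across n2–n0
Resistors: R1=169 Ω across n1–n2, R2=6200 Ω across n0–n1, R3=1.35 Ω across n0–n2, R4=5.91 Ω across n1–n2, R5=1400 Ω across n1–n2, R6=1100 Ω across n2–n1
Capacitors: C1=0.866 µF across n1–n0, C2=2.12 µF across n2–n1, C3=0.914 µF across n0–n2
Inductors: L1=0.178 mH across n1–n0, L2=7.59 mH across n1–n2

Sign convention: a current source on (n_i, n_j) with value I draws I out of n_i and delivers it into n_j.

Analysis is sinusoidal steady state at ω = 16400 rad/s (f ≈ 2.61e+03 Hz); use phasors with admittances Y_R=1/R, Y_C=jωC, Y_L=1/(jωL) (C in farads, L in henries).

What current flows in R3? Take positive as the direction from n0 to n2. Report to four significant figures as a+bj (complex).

Apply KCL at each of the 2 non-ground nodes and solve the resulting linear system.
Node n1: branches {I1, R1, C1, C2, R2, R4, L1, L2, R5, R6} → V_1 = -0.08302-0.2479j
Node n2: branches {R1, C2, R3, R4, I2, C3, L2, R5, R6, I3, I4} → V_2 = -0.5321-0.02598j

0.3942+0.01924j A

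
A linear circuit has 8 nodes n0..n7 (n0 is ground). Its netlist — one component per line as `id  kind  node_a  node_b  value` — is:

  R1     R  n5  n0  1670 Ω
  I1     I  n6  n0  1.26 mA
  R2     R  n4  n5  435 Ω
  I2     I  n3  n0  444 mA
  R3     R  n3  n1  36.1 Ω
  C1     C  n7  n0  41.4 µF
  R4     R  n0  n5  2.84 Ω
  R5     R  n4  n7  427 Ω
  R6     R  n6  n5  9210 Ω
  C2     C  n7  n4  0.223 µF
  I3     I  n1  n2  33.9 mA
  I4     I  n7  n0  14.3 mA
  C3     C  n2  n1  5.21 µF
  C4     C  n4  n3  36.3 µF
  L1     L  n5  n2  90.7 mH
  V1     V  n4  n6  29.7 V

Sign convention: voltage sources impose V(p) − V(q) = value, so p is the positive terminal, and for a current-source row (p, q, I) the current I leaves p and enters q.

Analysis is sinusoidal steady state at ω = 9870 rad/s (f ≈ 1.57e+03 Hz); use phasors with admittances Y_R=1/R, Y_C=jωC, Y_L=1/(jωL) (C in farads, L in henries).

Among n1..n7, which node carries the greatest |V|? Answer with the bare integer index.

6

Element admittances at ω=9870 rad/s:
  Y(R1) = 0.0005988+0.000j S between n5,n0
  I1: injects 0.00126 A into n0 (from n6)
  Y(R2) = 0.002299+0.000j S between n4,n5
  I2: injects 0.444 A into n0 (from n3)
  Y(R3) = 0.02770+0.000j S between n3,n1
  Y(C1) = 0.000+0.4086j S between n7,n0
  Y(R4) = 0.3521+0.000j S between n0,n5
  Y(R5) = 0.002342+0.000j S between n4,n7
  Y(R6) = 0.0001086+0.000j S between n6,n5
  Y(C2) = 0.000+0.002201j S between n7,n4
  I3: injects 0.0339 A into n2 (from n1)
  I4: injects 0.0143 A into n0 (from n7)
  Y(C3) = 0.000+0.05142j S between n2,n1
  Y(C4) = 0.000+0.3583j S between n4,n3
  Y(L1) = 0.000-0.001117j S between n5,n2
  V1: constraint V(n4)−V(n6) = 29.7
Assemble and solve the 8×8 MNA system:
  V(n1)=-89.51+17.64j  V(n2)=-91.48+17.34j  V(n3)=-88.82+21.30j  V(n4)=-88.54+20.01j  V(n5)=-0.5561+0.4217j  V(n6)=-118.2+20.01j  V(n7)=-0.3640+0.6447j
  i(V1)=-0.01152+0.002127j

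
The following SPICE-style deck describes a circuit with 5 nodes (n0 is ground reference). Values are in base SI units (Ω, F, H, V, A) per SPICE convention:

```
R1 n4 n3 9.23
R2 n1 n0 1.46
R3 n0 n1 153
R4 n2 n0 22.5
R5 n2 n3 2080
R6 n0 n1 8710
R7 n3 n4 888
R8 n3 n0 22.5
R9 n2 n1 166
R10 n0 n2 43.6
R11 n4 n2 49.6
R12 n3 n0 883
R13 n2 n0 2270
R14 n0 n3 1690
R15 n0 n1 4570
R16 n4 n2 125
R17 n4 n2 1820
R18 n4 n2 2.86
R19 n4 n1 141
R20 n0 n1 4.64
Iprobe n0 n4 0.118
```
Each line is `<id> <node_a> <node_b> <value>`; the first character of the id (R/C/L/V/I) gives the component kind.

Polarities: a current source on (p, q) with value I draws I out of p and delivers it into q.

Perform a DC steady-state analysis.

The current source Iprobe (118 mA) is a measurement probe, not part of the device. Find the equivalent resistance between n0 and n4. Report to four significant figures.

Element admittances at DC:
  Y(R1) = 0.1083 S between n4,n3
  Y(R2) = 0.6849 S between n1,n0
  Y(R3) = 0.006536 S between n0,n1
  Y(R4) = 0.04444 S between n2,n0
  Y(R5) = 0.0004808 S between n2,n3
  Y(R6) = 0.0001148 S between n0,n1
  Y(R7) = 0.001126 S between n3,n4
  Y(R8) = 0.04444 S between n3,n0
  Y(R9) = 0.006024 S between n2,n1
  Y(R10) = 0.02294 S between n0,n2
  Y(R11) = 0.02016 S between n4,n2
  Y(R12) = 0.001133 S between n3,n0
  Y(R13) = 0.0004405 S between n2,n0
  Y(R14) = 0.0005917 S between n0,n3
  Y(R15) = 0.0002188 S between n0,n1
  Y(R16) = 0.008000 S between n4,n2
  Y(R17) = 0.0005495 S between n4,n2
  Y(R18) = 0.3497 S between n4,n2
  Y(R19) = 0.007092 S between n4,n1
  Y(R20) = 0.2155 S between n0,n1
  Iprobe: injects 0.118 A into n4 (from n0)
Assemble and solve the 4×4 MNA system:
  V(n1)=0.01537  V(n2)=0.9756  V(n3)=0.8206  V(n4)=1.166

R_eq = 9.881 Ω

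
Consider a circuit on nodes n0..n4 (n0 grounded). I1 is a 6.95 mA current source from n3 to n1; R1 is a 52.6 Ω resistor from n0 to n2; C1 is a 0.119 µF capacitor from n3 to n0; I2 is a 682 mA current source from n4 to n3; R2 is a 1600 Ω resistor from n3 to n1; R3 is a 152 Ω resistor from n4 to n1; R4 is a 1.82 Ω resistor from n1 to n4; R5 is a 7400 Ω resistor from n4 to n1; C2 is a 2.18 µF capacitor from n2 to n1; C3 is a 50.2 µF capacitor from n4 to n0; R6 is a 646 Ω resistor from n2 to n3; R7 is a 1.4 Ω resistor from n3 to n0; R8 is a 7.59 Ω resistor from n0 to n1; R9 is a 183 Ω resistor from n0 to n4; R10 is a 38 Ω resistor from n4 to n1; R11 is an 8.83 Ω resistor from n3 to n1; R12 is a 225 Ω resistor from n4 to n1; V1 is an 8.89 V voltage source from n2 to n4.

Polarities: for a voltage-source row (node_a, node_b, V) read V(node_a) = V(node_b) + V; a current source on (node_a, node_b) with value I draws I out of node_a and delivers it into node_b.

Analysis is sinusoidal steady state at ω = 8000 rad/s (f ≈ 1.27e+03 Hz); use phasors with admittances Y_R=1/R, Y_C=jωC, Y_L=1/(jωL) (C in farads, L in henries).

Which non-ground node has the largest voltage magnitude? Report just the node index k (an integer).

2

MNA unknowns: 4 node voltages V₁..V_4 plus 1 source current (V1)
I1: z[3]−=0.00695, z[1]+=0.00695
R1: Y=0.01901+0.000j on G[0,2]
C1: Y=0.000+0.0009520j on G[3,0]
I2: z[4]−=0.682, z[3]+=0.682
R2: Y=0.0006250+0.000j on G[3,1]
R3: Y=0.006579+0.000j on G[4,1]
R4: Y=0.5495+0.000j on G[1,4]
R5: Y=0.0001351+0.000j on G[4,1]
C2: Y=0.000+0.01744j on G[2,1]
C3: Y=0.000+0.4016j on G[4,0]
R6: Y=0.001548+0.000j on G[2,3]
R7: Y=0.7143+0.000j on G[3,0]
R8: Y=0.1318+0.000j on G[0,1]
R9: Y=0.005464+0.000j on G[0,4]
R10: Y=0.02632+0.000j on G[4,1]
R11: Y=0.1133+0.000j on G[3,1]
R12: Y=0.004444+0.000j on G[4,1]
V1: row V2−V4=8.89, i_V1 at 2,4
solve → V1=-0.4902+1.305j, V2=8.043+1.562j, V3=0.7615+0.1811j, V4=-0.8473+1.562j
aux → i_V1=-0.1597-0.1807j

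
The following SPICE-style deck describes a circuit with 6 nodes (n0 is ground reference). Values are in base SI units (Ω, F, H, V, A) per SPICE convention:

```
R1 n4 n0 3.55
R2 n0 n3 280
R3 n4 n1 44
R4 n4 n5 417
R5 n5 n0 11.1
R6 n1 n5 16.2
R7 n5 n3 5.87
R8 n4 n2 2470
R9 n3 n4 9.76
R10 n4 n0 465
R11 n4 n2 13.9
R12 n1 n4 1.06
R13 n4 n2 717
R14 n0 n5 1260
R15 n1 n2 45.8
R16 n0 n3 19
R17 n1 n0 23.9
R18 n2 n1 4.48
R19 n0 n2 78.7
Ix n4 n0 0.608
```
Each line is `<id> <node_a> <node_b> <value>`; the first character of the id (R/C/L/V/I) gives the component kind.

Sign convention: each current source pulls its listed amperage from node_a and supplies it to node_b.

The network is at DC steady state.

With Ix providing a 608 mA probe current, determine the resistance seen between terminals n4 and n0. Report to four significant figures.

Element admittances at DC:
  Y(R1) = 0.2817 S between n4,n0
  Y(R2) = 0.003571 S between n0,n3
  Y(R3) = 0.02273 S between n4,n1
  Y(R4) = 0.002398 S between n4,n5
  Y(R5) = 0.09009 S between n5,n0
  Y(R6) = 0.06173 S between n1,n5
  Y(R7) = 0.1704 S between n5,n3
  Y(R8) = 0.0004049 S between n4,n2
  Y(R9) = 0.1025 S between n3,n4
  Y(R10) = 0.002151 S between n4,n0
  Y(R11) = 0.07194 S between n4,n2
  Y(R12) = 0.9434 S between n1,n4
  Y(R13) = 0.001395 S between n4,n2
  Y(R14) = 0.0007937 S between n0,n5
  Y(R15) = 0.02183 S between n1,n2
  Y(R16) = 0.05263 S between n0,n3
  Y(R17) = 0.04184 S between n1,n0
  Y(R18) = 0.2232 S between n2,n1
  Y(R19) = 0.01271 S between n0,n2
  Ix: injects 0.608 A into n0 (from n4)
Assemble and solve the 5×5 MNA system:
  V(n1)=-1.378  V(n2)=-1.350  V(n3)=-0.8292  V(n4)=-1.488  V(n5)=-0.7066

R_eq = 2.447 Ω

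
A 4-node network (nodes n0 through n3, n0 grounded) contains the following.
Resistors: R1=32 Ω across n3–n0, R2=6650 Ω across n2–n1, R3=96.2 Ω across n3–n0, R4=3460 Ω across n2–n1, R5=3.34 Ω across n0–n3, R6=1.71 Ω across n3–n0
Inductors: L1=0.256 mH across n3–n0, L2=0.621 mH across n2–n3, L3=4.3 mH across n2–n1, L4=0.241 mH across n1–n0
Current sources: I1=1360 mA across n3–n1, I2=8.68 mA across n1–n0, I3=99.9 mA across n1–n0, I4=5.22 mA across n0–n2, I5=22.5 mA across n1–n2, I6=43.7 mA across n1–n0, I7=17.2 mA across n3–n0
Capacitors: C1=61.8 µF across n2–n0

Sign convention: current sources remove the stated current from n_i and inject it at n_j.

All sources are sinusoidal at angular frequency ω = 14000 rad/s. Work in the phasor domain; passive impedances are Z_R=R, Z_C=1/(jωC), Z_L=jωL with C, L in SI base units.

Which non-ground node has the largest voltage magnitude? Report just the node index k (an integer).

1

Apply KCL at each of the 3 non-ground nodes and solve the resulting linear system.
Node n1: branches {R2, I1, I2, R4, I3, I5, L3, I6, L4} → V_1 = 0.01590+3.785j
Node n2: branches {R2, L2, C1, R4, I4, I5, L3} → V_2 = 0.1986-0.03582j
Node n3: branches {R1, L1, R3, L2, I1, R5, R6, I7} → V_3 = -1.254-0.5585j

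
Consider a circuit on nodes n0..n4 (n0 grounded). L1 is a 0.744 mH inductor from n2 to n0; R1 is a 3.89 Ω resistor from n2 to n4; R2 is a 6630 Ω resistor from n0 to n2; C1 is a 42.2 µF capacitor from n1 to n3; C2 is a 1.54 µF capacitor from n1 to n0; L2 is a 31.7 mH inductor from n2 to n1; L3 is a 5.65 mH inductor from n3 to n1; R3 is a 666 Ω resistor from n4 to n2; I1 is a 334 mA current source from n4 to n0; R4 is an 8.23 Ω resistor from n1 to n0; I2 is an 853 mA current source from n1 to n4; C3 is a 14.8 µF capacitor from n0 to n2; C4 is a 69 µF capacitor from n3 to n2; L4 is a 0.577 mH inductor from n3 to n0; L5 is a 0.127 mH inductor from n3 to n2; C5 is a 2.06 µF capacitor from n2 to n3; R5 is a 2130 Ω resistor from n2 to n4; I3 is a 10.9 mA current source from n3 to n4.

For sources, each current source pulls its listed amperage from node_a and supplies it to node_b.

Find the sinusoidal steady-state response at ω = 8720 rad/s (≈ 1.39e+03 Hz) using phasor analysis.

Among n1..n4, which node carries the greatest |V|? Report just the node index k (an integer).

4

Apply KCL at each of the 4 non-ground nodes and solve the resulting linear system.
Node n1: branches {C1, C2, L2, L3, R4, I2} → V_1 = 0.1491+0.7453j
Node n2: branches {L1, R1, R2, L2, R3, C3, C4, L5, C5, R5} → V_2 = 0.3811+0.1287j
Node n3: branches {C1, L3, C4, L4, L5, C5, I3} → V_3 = 0.4177-1.738j
Node n4: branches {R1, R3, I1, I2, R5, I3} → V_4 = 2.427+0.1287j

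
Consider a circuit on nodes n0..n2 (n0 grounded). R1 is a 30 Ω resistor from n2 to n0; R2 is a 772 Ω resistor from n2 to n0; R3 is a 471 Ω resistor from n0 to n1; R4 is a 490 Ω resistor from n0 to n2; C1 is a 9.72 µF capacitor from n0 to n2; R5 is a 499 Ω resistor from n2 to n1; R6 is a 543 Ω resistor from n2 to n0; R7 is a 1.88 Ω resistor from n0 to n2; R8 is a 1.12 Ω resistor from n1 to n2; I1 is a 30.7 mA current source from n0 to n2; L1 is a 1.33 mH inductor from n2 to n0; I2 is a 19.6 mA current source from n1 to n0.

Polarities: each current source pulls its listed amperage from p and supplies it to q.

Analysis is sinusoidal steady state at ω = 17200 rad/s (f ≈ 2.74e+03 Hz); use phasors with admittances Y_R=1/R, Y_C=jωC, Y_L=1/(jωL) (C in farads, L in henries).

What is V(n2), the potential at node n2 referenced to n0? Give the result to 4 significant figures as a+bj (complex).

Element admittances at ω=17200 rad/s:
  Y(R1) = 0.03333+0.000j S between n2,n0
  Y(R2) = 0.001295+0.000j S between n2,n0
  Y(R3) = 0.002123+0.000j S between n0,n1
  Y(R4) = 0.002041+0.000j S between n0,n2
  Y(C1) = 0.000+0.1672j S between n0,n2
  Y(R5) = 0.002004+0.000j S between n2,n1
  Y(R6) = 0.001842+0.000j S between n2,n0
  Y(R7) = 0.5319+0.000j S between n0,n2
  Y(R8) = 0.8929+0.000j S between n1,n2
  I1: injects 0.0307 A into n2 (from n0)
  Y(L1) = 0.000-0.04371j S between n2,n0
  I2: injects 0.0196 A into n0 (from n1)
Assemble and solve the 2×2 MNA system:
  V(n1)=-0.003292-0.004002j  V(n2)=0.01860-0.004012j

0.01860-0.004012j V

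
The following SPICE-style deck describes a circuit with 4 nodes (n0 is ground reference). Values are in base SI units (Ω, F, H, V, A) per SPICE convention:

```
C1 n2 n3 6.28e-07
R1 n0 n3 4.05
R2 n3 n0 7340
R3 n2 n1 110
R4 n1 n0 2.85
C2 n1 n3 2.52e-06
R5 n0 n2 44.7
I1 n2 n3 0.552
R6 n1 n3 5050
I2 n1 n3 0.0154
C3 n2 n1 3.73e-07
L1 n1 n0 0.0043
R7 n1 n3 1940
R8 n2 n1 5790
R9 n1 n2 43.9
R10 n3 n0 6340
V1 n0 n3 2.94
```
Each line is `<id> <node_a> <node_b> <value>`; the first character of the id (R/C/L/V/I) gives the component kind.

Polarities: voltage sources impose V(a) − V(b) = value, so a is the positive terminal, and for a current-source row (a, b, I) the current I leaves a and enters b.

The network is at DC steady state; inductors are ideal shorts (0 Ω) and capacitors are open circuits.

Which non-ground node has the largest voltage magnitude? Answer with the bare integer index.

2

Element admittances at DC:
  Y(C1) = 0.000 S between n2,n3
  Y(R1) = 0.2469 S between n0,n3
  Y(R2) = 0.0001362 S between n3,n0
  Y(R3) = 0.009091 S between n2,n1
  Y(R4) = 0.3509 S between n1,n0
  Y(C2) = 0.000 S between n1,n3
  Y(R5) = 0.02237 S between n0,n2
  I1: injects 0.552 A into n3 (from n2)
  Y(R6) = 0.0001980 S between n1,n3
  I2: injects 0.0154 A into n3 (from n1)
  Y(C3) = 0.000 S between n2,n1
  L1: short n1↔n0 (DC inductor)
  Y(R7) = 0.0005155 S between n1,n3
  Y(R8) = 0.0001727 S between n2,n1
  Y(R9) = 0.02278 S between n1,n2
  Y(R10) = 0.0001577 S between n3,n0
  V1: constraint V(n0)−V(n3) = 2.94
Assemble and solve the 5×5 MNA system:
  V(n1)=0.000  V(n2)=-10.14  V(n3)=-2.940
  i(L1)=-0.3426  i(V1)=-1.296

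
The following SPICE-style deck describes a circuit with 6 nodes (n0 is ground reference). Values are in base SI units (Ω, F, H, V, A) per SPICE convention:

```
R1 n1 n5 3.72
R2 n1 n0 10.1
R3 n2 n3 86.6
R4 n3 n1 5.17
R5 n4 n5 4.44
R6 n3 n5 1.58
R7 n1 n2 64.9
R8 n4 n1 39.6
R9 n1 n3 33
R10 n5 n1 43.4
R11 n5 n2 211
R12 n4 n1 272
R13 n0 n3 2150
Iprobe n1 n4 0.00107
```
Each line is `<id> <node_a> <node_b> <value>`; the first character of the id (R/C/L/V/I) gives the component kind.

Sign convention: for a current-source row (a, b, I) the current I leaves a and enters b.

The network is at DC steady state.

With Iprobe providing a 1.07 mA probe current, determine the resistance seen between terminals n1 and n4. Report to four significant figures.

Apply KCL at each of the 5 non-ground nodes and solve the resulting linear system.
Node n1: branches {R1, R2, R4, R7, R8, R9, R10, R12, Iprobe} → V_1 = -6.663e-06
Node n2: branches {R3, R7, R11} → V_2 = 0.0008027
Node n3: branches {R3, R4, R6, R9, R13} → V_3 = 0.001418
Node n4: branches {R5, R8, R12, Iprobe} → V_4 = 0.005923
Node n5: branches {R1, R5, R6, R10, R11} → V_5 = 0.001934

R_eq = 5.542 Ω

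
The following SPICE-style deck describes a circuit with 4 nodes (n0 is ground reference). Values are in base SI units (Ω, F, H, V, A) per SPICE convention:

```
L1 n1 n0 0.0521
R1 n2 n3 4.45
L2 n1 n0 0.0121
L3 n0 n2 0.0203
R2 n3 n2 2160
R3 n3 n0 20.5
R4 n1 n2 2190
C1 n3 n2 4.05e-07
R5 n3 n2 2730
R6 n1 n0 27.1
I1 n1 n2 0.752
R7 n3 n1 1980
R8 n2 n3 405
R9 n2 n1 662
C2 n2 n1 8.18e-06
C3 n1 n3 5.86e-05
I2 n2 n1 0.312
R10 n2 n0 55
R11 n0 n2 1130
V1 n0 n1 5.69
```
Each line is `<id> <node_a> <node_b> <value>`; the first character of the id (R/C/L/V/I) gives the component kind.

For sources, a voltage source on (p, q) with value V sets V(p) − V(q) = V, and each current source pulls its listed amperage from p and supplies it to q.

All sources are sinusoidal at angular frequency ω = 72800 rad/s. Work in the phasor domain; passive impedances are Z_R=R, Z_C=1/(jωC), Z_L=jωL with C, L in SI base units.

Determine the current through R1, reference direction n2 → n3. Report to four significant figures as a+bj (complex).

Element admittances at ω=72800 rad/s:
  Y(L1) = 0.000-0.0002637j S between n1,n0
  Y(R1) = 0.2247+0.000j S between n2,n3
  Y(L2) = 0.000-0.001135j S between n1,n0
  Y(L3) = 0.000-0.0006767j S between n0,n2
  Y(R2) = 0.0004630+0.000j S between n3,n2
  Y(R3) = 0.04878+0.000j S between n3,n0
  Y(R4) = 0.0004566+0.000j S between n1,n2
  Y(C1) = 0.000+0.02948j S between n3,n2
  Y(R5) = 0.0003663+0.000j S between n3,n2
  Y(R6) = 0.03690+0.000j S between n1,n0
  I1: injects 0.752 A into n2 (from n1)
  Y(R7) = 0.0005051+0.000j S between n3,n1
  Y(R8) = 0.002469+0.000j S between n2,n3
  Y(R9) = 0.001511+0.000j S between n2,n1
  Y(C2) = 0.000+0.5955j S between n2,n1
  Y(C3) = 0.000+4.266j S between n1,n3
  I2: injects 0.312 A into n1 (from n2)
  Y(R10) = 0.01818+0.000j S between n2,n0
  Y(R11) = 0.0008850+0.000j S between n0,n2
  V1: constraint V(n0)−V(n1) = 5.69
Assemble and solve the 4×4 MNA system:
  V(n1)=-5.690+0.000j  V(n2)=-5.424-0.7645j  V(n3)=-5.723-0.08611j
  i(V1)=-0.5931-0.007147j

0.06719-0.1524j A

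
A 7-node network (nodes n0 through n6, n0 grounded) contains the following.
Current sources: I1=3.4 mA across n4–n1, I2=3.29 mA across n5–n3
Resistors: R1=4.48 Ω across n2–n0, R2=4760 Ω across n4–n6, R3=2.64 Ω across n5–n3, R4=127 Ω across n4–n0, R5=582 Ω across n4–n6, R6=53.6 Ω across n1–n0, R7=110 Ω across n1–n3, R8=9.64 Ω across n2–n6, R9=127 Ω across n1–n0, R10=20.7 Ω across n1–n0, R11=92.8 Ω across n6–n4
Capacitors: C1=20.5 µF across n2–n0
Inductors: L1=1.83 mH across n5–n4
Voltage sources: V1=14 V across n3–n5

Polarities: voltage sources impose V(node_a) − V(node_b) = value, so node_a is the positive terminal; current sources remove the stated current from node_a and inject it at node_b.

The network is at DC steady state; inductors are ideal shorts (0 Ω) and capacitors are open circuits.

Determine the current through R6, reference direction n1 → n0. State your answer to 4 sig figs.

0.02025 A

Element admittances at DC:
  I1: injects 0.0034 A into n1 (from n4)
  Y(R1) = 0.2232 S between n2,n0
  Y(R2) = 0.0002101 S between n4,n6
  Y(R3) = 0.3788 S between n5,n3
  Y(R4) = 0.007874 S between n4,n0
  Y(C1) = 0.000 S between n2,n0
  Y(R5) = 0.001718 S between n4,n6
  Y(R6) = 0.01866 S between n1,n0
  L1: short n5↔n4 (DC inductor)
  Y(R7) = 0.009091 S between n1,n3
  Y(R8) = 0.1037 S between n2,n6
  Y(R9) = 0.007874 S between n1,n0
  Y(R10) = 0.04831 S between n1,n0
  Y(R11) = 0.01078 S between n6,n4
  I2: injects 0.00329 A into n3 (from n5)
  V1: constraint V(n3)−V(n5) = 14
Assemble and solve the 8×8 MNA system:
  V(n1)=1.085  V(n2)=-0.2102  V(n3)=9.644  V(n4)=-4.356  V(n5)=-4.356  V(n6)=-0.6625
  i(L1)=-0.07781  i(V1)=-5.378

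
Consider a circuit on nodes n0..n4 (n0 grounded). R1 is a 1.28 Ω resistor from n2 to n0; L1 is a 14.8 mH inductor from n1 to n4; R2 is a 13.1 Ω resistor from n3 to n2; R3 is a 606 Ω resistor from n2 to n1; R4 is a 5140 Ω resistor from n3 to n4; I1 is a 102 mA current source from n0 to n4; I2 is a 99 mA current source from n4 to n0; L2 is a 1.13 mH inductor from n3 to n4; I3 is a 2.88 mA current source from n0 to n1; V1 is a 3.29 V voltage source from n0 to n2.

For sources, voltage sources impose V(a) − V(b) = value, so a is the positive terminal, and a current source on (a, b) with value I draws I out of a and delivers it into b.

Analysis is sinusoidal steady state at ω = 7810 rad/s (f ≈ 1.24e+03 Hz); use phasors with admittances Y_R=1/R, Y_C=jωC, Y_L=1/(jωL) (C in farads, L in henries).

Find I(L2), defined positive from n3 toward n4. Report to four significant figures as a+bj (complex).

-0.005639+0.0005830j A

Element admittances at ω=7810 rad/s:
  Y(R1) = 0.7812+0.000j S between n2,n0
  Y(L1) = 0.000-0.008651j S between n1,n4
  Y(R2) = 0.07634+0.000j S between n3,n2
  Y(R3) = 0.001650+0.000j S between n2,n1
  Y(R4) = 0.0001946+0.000j S between n3,n4
  I1: injects 0.102 A into n4 (from n0)
  I2: injects 0.099 A into n0 (from n4)
  Y(L2) = 0.000-0.1133j S between n3,n4
  I3: injects 0.00288 A into n1 (from n0)
  V1: constraint V(n0)−V(n2) = 3.29
Assemble and solve the 5×5 MNA system:
  V(n1)=-3.145+0.3474j  V(n2)=-3.290+0.000j  V(n3)=-3.216-0.007511j  V(n4)=-3.211+0.04226j
  i(V1)=-2.576+0.000j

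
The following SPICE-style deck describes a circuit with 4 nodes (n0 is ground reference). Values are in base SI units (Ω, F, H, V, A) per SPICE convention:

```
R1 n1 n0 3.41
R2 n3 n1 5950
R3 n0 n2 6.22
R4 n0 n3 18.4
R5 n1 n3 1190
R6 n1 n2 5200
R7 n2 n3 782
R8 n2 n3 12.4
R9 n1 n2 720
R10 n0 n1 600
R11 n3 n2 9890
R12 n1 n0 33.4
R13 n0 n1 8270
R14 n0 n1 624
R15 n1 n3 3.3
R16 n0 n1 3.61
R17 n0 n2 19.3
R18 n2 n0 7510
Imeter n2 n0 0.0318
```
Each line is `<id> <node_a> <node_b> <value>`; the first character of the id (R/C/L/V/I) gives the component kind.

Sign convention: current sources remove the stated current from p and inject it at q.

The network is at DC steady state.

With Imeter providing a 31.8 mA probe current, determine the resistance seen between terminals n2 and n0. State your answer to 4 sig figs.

R_eq = 3.621 Ω

Element admittances at DC:
  Y(R1) = 0.2933 S between n1,n0
  Y(R2) = 0.0001681 S between n3,n1
  Y(R3) = 0.1608 S between n0,n2
  Y(R4) = 0.05435 S between n0,n3
  Y(R5) = 0.0008403 S between n1,n3
  Y(R6) = 0.0001923 S between n1,n2
  Y(R7) = 0.001279 S between n2,n3
  Y(R8) = 0.08065 S between n2,n3
  Y(R9) = 0.001389 S between n1,n2
  Y(R10) = 0.001667 S between n0,n1
  Y(R11) = 0.0001011 S between n3,n2
  Y(R12) = 0.02994 S between n1,n0
  Y(R13) = 0.0001209 S between n0,n1
  Y(R14) = 0.001603 S between n0,n1
  Y(R15) = 0.3030 S between n1,n3
  Y(R16) = 0.2770 S between n0,n1
  Y(R17) = 0.05181 S between n0,n2
  Y(R18) = 0.0001332 S between n2,n0
  Imeter: injects 0.0318 A into n0 (from n2)
Assemble and solve the 3×3 MNA system:
  V(n1)=-0.009583  V(n2)=-0.1151  V(n3)=-0.02806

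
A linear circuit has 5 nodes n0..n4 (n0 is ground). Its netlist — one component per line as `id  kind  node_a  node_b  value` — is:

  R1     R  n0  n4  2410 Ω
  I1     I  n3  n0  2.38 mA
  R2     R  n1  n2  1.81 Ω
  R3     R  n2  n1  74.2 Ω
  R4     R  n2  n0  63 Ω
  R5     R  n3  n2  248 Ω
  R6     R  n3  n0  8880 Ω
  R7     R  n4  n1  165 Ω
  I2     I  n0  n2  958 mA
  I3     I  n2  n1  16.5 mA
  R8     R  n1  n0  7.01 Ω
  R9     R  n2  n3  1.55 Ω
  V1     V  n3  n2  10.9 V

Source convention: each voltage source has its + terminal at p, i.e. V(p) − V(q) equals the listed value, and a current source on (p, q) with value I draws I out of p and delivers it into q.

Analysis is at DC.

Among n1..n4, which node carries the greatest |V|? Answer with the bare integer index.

Element admittances at DC:
  Y(R1) = 0.0004149 S between n0,n4
  I1: injects 0.00238 A into n0 (from n3)
  Y(R2) = 0.5525 S between n1,n2
  Y(R3) = 0.01348 S between n2,n1
  Y(R4) = 0.01587 S between n2,n0
  Y(R5) = 0.004032 S between n3,n2
  Y(R6) = 0.0001126 S between n3,n0
  Y(R7) = 0.006061 S between n4,n1
  I2: injects 0.958 A into n2 (from n0)
  I3: injects 0.0165 A into n1 (from n2)
  Y(R8) = 0.1427 S between n1,n0
  Y(R9) = 0.6452 S between n2,n3
  V1: constraint V(n3)−V(n2) = 10.9
Assemble and solve the 5×5 MNA system:
  V(n1)=5.856  V(n2)=7.306  V(n3)=18.21  V(n4)=5.480
  i(V1)=-7.081

3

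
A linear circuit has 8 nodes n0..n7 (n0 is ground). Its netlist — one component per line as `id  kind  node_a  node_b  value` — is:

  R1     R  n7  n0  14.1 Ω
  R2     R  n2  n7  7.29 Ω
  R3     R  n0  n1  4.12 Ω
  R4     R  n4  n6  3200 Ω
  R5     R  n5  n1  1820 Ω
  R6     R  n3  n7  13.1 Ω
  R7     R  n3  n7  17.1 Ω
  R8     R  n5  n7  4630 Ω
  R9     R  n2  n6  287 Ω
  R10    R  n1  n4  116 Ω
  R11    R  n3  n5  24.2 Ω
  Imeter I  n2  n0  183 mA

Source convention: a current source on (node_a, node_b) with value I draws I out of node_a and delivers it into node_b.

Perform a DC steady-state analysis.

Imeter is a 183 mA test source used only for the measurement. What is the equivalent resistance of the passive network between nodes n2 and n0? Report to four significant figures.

MNA unknowns: 7 node voltages V₁..V_7
R1: Y=0.07092 on G[7,0]
R2: Y=0.1372 on G[2,7]
R3: Y=0.2427 on G[0,1]
R4: Y=0.0003125 on G[4,6]
R5: Y=0.0005495 on G[5,1]
R6: Y=0.07634 on G[3,7]
R7: Y=0.05848 on G[3,7]
R8: Y=0.0002160 on G[5,7]
R9: Y=0.003484 on G[2,6]
R10: Y=0.008621 on G[1,4]
R11: Y=0.04132 on G[3,5]
Imeter: z[2]−=0.183, z[0]+=0.183
solve → V1=-0.01006, V2=-3.872, V3=-2.536, V4=-0.1344, V5=-2.503, V6=-3.564, V7=-2.546

R_eq = 21.16 Ω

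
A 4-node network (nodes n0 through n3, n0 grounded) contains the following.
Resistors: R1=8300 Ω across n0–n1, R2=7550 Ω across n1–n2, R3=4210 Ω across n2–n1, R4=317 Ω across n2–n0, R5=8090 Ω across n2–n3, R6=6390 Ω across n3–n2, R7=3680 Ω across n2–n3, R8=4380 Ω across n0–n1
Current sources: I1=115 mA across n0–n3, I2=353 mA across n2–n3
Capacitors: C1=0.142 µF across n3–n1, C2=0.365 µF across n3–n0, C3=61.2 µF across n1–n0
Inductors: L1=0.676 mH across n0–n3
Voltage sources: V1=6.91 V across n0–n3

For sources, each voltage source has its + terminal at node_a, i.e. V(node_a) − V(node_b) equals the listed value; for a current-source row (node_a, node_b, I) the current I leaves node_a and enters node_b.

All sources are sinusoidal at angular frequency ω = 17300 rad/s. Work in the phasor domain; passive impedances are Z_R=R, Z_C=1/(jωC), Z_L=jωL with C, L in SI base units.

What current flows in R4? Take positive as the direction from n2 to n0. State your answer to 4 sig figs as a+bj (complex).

Apply KCL at each of the 3 non-ground nodes and solve the resulting linear system.
Node n1: branches {R1, R2, R3, C1, C3, R8} → V_1 = -0.01602+0.03051j
Node n2: branches {R2, R3, R4, R5, R6, R7, I2} → V_2 = -87.53+0.002769j
Node n3: branches {I1, C1, R5, R6, C2, R7, I2, L1, V1} → V_3 = -6.910+0.000j
Source currents: i(V1)=-0.4234+0.5303j

-0.2761+8.734e-06j A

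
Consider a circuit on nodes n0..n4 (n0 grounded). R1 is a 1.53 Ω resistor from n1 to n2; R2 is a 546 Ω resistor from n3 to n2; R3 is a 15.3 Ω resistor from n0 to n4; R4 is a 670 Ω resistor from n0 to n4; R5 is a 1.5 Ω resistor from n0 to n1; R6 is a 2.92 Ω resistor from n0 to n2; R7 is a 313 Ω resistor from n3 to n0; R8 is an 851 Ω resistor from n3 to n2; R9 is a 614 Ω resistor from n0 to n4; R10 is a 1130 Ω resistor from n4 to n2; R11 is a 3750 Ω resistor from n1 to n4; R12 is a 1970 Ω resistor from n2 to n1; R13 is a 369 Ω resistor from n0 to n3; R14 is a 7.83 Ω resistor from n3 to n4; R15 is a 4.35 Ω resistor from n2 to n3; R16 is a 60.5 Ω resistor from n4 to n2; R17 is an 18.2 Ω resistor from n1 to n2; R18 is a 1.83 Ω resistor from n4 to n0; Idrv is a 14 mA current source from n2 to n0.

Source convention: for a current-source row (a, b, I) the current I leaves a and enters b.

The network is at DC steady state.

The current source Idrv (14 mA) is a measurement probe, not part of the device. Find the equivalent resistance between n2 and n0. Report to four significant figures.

R_eq = 1.291 Ω

MNA unknowns: 4 node voltages V₁..V_4
R1: Y=0.6536 on G[1,2]
R2: Y=0.001832 on G[3,2]
R3: Y=0.06536 on G[0,4]
R4: Y=0.001493 on G[0,4]
R5: Y=0.6667 on G[0,1]
R6: Y=0.3425 on G[0,2]
R7: Y=0.003195 on G[3,0]
R8: Y=0.001175 on G[3,2]
R9: Y=0.001629 on G[0,4]
R10: Y=0.0008850 on G[4,2]
R11: Y=0.0002667 on G[1,4]
R12: Y=0.0005076 on G[2,1]
R13: Y=0.002710 on G[0,3]
R14: Y=0.1277 on G[3,4]
R15: Y=0.2299 on G[2,3]
R16: Y=0.01653 on G[4,2]
R17: Y=0.05495 on G[1,2]
R18: Y=0.5464 on G[4,0]
Idrv: z[2]−=0.014, z[0]+=0.014
solve → V1=-0.009311, V2=-0.01807, V3=-0.01235, V4=-0.002491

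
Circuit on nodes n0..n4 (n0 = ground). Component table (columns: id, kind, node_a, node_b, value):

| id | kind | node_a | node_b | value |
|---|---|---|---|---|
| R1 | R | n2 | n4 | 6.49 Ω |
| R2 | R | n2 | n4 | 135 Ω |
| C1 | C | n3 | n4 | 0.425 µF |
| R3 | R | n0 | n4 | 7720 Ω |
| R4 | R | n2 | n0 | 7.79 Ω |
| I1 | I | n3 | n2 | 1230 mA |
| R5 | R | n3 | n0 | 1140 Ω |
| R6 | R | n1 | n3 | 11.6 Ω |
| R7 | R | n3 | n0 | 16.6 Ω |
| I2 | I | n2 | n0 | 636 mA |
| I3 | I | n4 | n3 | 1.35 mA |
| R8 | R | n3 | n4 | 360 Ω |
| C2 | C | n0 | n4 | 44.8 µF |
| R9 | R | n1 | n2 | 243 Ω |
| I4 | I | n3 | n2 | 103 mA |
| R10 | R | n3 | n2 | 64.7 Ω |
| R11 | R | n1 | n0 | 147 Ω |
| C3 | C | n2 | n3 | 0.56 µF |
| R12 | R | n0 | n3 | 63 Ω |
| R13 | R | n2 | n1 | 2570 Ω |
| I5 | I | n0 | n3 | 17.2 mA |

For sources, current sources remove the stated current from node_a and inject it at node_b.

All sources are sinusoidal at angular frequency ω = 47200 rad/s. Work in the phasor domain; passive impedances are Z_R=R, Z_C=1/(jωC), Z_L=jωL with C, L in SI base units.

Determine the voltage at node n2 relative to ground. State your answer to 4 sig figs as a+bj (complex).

1.096-0.6867j V

Element admittances at ω=47200 rad/s:
  Y(R1) = 0.1541+0.000j S between n2,n4
  Y(R2) = 0.007407+0.000j S between n2,n4
  Y(C1) = 0.000+0.02006j S between n3,n4
  Y(R3) = 0.0001295+0.000j S between n0,n4
  Y(R4) = 0.1284+0.000j S between n2,n0
  I1: injects 1.23 A into n2 (from n3)
  Y(R5) = 0.0008772+0.000j S between n3,n0
  Y(R6) = 0.08621+0.000j S between n1,n3
  Y(R7) = 0.06024+0.000j S between n3,n0
  I2: injects 0.636 A into n0 (from n2)
  I3: injects 0.00135 A into n3 (from n4)
  Y(R8) = 0.002778+0.000j S between n3,n4
  Y(C2) = 0.000+2.115j S between n0,n4
  Y(R9) = 0.004115+0.000j S between n1,n2
  I4: injects 0.103 A into n2 (from n3)
  Y(R10) = 0.01546+0.000j S between n3,n2
  Y(R11) = 0.006803+0.000j S between n1,n0
  Y(C3) = 0.000+0.02643j S between n2,n3
  Y(R12) = 0.01587+0.000j S between n0,n3
  Y(R13) = 0.0003891+0.000j S between n2,n1
  I5: injects 0.0172 A into n3 (from n0)
Assemble and solve the 4×4 MNA system:
  V(n1)=-8.870+4.017j  V(n2)=1.096-0.6867j  V(n3)=-10.09+4.580j  V(n4)=-0.1380-0.03675j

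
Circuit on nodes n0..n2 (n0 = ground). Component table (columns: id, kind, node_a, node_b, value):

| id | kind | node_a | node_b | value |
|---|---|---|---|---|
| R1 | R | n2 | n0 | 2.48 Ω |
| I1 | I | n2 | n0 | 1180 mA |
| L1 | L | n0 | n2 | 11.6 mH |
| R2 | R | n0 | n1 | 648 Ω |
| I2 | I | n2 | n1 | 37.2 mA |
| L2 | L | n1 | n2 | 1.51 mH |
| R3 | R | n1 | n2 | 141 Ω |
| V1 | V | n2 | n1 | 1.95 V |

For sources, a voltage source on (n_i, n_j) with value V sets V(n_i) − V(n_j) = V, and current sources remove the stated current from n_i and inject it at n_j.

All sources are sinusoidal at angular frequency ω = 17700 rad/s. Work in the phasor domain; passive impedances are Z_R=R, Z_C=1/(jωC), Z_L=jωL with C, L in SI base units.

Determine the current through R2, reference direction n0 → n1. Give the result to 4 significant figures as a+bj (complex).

0.007496+5.399e-05j A

Apply KCL at each of the 2 non-ground nodes and solve the resulting linear system.
Node n1: branches {R2, I2, L2, R3, V1} → V_1 = -4.857-0.03498j
Node n2: branches {R1, I1, L1, I2, L2, R3, V1} → V_2 = -2.907-0.03498j
Source currents: i(V1)=-0.05853+0.07291j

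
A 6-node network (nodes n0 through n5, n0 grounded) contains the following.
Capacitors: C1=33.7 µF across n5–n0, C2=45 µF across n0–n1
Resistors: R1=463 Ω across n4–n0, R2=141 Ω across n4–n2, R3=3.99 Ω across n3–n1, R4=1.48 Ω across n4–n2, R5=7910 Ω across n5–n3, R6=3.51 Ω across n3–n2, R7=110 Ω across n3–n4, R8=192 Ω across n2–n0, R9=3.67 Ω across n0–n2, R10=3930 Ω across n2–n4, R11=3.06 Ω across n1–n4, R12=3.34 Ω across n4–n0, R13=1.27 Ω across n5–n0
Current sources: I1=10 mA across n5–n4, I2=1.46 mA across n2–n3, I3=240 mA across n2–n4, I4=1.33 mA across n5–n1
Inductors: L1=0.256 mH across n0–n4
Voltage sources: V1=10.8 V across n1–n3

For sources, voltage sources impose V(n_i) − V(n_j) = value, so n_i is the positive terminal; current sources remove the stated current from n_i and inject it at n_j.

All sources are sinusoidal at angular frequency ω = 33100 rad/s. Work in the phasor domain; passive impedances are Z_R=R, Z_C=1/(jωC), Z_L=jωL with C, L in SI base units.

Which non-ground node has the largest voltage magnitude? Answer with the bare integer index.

Apply KCL at each of the 5 non-ground nodes and solve the resulting linear system.
Node n1: branches {R3, C2, I4, R11, V1} → V_1 = 0.1443-1.044j
Node n2: branches {R2, R4, R6, I2, I3, R8, R9, R10} → V_2 = -3.506-0.6457j
Node n3: branches {R3, R5, R6, I2, R7, V1} → V_3 = -10.66-1.044j
Node n4: branches {R1, I1, L1, R2, R4, R7, I3, R10, R11, R12} → V_4 = -1.595-0.7421j
Node n5: branches {C1, I1, R5, I4, R13} → V_5 = -0.005434+0.007529j
Source currents: i(V1)=-4.829-0.1163j

3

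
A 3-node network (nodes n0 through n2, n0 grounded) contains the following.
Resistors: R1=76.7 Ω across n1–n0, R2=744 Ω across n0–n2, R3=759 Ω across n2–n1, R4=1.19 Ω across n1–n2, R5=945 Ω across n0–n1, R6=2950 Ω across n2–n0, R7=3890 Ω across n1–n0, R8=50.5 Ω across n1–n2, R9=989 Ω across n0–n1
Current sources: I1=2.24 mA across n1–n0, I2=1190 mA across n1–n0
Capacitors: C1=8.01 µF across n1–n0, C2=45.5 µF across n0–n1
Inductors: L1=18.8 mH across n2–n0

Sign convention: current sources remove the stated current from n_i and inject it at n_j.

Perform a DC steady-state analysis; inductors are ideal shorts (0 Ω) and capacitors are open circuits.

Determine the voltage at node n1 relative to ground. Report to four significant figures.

-1.360 V

Apply KCL at each of the 2 non-ground nodes and solve the resulting linear system.
Node n1: branches {R1, I1, C1, R3, R4, R5, R7, R8, R9, C2, I2} → V_1 = -1.360
Node n2: branches {R2, R3, R4, R6, L1, R8} → V_2 = 0.000
Source currents: i(L1)=-1.171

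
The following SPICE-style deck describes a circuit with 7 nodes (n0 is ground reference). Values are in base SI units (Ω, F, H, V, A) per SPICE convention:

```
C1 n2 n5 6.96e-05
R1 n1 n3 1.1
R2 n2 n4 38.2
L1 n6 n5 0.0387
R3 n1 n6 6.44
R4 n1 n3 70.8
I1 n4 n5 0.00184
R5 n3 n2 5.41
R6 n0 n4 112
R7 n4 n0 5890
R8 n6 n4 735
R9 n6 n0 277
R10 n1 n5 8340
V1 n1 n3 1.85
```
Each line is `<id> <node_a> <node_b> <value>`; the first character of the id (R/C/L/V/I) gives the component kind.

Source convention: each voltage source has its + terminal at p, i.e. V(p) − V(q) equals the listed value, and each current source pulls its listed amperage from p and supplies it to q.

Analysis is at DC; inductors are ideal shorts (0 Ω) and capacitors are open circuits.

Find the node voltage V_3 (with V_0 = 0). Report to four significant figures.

-0.6595 V

MNA unknowns: 6 node voltages V₁..V_6 plus 2 source currents (L1, V1)
C1: Y=0.000 on G[2,5]
R1: Y=0.9091 on G[1,3]
R2: Y=0.02618 on G[2,4]
L1: row V6−V5=0, i_L1 at 6,5
R3: Y=0.1553 on G[1,6]
R4: Y=0.01412 on G[1,3]
I1: z[4]−=0.00184, z[5]+=0.00184
R5: Y=0.1848 on G[3,2]
R6: Y=0.008929 on G[0,4]
R7: Y=0.0001698 on G[4,0]
R8: Y=0.001361 on G[6,4]
R9: Y=0.003610 on G[6,0]
R10: Y=0.0001199 on G[1,5]
V1: row V1−V3=1.85, i_V1 at 1,3
solve → V1=1.190, V2=-0.6349, V3=-0.6595, V4=-0.4607, V5=1.161, V6=1.161
aux → i_L1=-0.001844, i_V1=-1.713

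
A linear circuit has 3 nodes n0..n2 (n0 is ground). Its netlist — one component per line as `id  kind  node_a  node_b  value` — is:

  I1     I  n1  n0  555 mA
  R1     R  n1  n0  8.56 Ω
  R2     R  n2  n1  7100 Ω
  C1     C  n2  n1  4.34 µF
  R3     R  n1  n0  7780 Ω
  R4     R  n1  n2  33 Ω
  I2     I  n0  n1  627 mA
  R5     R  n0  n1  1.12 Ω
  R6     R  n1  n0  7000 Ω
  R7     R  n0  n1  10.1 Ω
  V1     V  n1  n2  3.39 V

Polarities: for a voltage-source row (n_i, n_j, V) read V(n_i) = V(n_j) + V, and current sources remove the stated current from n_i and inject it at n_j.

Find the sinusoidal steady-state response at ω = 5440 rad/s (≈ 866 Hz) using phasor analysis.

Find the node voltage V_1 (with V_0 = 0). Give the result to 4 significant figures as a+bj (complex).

0.06493+0.000j V

Apply KCL at each of the 2 non-ground nodes and solve the resulting linear system.
Node n1: branches {I1, R1, R2, C1, R3, R4, I2, R5, R6, R7, V1} → V_1 = 0.06493+0.000j
Node n2: branches {R2, C1, R4, V1} → V_2 = -3.325+0.000j
Source currents: i(V1)=-0.1032-0.08004j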